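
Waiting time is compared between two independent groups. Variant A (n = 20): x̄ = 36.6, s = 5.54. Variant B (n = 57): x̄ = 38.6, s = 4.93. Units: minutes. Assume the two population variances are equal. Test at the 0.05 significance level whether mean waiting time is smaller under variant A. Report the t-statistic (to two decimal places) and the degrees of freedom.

t = -1.51, df = 75

Let group 1 = variant A, group 2 = variant B. H0: μ_1 = μ_2; H1: μ_1 < μ_2 (two-sample pooled-variance t-test, left-tailed).
s_p² = [(20−1)·5.54² + (57−1)·4.93²]/(20+57−2) = 25.9229
t = (36.6 − 38.6)/√[25.9229·(1/20 + 1/57)] = -1.51
df = n₁ + n₂ − 2 = 75
p-value = P(T ≤ -1.51) ≈ 0.067
Since p ≈ 0.067 > α = 0.05, fail to reject H0; the evidence is not statistically significant.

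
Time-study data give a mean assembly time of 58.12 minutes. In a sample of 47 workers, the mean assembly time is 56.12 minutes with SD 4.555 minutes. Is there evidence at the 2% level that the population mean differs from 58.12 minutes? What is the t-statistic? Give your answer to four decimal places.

-3.0102

H0: μ = 58.12; H1: μ ≠ 58.12 (one-sample t-test, two-sided).
t = (x̄ − μ₀)/(s/√n) = (56.12 − 58.12)/(4.555/√47) = -3.0102
df = n − 1 = 46
Two-sided p-value ≈ 0.0042
Since p ≈ 0.0042 < α = 0.02, reject H0; the evidence is statistically significant.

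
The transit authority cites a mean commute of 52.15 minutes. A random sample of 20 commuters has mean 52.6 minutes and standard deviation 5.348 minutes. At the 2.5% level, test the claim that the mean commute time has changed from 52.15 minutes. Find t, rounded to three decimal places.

H0: μ = 52.15; H1: μ ≠ 52.15 (one-sample t-test, two-sided).
t = (x̄ − μ₀)/(s/√n) = (52.6 − 52.15)/(5.348/√20) = 0.376
df = n − 1 = 19
Two-sided p-value ≈ 0.711
Since p ≈ 0.711 > α = 0.025, fail to reject H0; the data do not provide sufficient evidence against H0.

0.376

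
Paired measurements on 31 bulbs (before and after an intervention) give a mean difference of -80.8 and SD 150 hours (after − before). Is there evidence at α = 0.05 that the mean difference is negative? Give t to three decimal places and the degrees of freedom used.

t = -2.999, df = 30

H0: μ_d = 0; H1: μ_d < 0 (paired t-test on the differences, left-tailed).
t = d̄/(s_d/√n) = -80.8/(150/√31) = -2.999
df = n − 1 = 30
p-value = P(T ≤ -2.999) ≈ 0.0027
Since p ≈ 0.0027 < α = 0.05, reject H0; the data support H1.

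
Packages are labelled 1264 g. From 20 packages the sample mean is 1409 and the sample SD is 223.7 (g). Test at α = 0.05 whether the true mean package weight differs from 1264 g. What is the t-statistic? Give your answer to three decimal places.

H0: μ = 1264; H1: μ ≠ 1264 (one-sample t-test, two-sided).
t = (x̄ − μ₀)/(s/√n) = (1409 − 1264)/(223.7/√20) = 2.899
df = n − 1 = 19
Two-sided p-value ≈ 0.0092
Since p ≈ 0.0092 < α = 0.05, reject H0; the data support H1.

2.899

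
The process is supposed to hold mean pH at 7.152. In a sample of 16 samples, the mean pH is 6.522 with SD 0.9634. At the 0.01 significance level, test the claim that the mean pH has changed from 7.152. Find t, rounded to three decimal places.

H0: μ = 7.152; H1: μ ≠ 7.152 (one-sample t-test, two-sided).
t = (x̄ − μ₀)/(s/√n) = (6.522 − 7.152)/(0.9634/√16) = -2.616
df = n − 1 = 15
Two-sided p-value ≈ 0.0195
Since p ≈ 0.0195 > α = 0.01, fail to reject H0; the data do not provide sufficient evidence against H0.

-2.616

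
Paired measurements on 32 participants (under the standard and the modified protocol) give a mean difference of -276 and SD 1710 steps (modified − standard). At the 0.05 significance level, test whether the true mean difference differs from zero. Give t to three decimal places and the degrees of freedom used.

t = -0.913, df = 31

H0: μ_d = 0; H1: μ_d ≠ 0 (paired t-test on the differences, two-sided).
t = d̄/(s_d/√n) = -276/(1710/√32) = -0.913
df = n − 1 = 31
Two-sided p-value ≈ 0.368
Since p ≈ 0.368 > α = 0.05, fail to reject H0; the data do not provide sufficient evidence against H0.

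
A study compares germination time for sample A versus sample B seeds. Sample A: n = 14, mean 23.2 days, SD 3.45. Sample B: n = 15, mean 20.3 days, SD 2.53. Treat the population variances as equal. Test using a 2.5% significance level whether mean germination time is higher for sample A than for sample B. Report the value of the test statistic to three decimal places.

Let group 1 = sample A, group 2 = sample B. H0: μ_1 = μ_2; H1: μ_1 > μ_2 (two-sample pooled-variance t-test, right-tailed).
s_p² = [(14−1)·3.45² + (15−1)·2.53²]/(14+15−2) = 9.04982
t = (23.2 − 20.3)/√[9.04982·(1/14 + 1/15)] = 2.594
df = n₁ + n₂ − 2 = 27
p-value = P(T ≥ 2.594) ≈ 0.0076
Since p ≈ 0.0076 < α = 0.025, reject H0; the data support H1.

2.594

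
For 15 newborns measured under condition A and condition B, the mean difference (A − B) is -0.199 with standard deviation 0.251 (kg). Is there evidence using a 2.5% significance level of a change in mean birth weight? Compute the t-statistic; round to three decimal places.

-3.071

H0: μ_d = 0; H1: μ_d ≠ 0 (paired t-test on the differences, two-sided).
t = d̄/(s_d/√n) = -0.199/(0.251/√15) = -3.071
df = n − 1 = 14
Two-sided p-value ≈ 0.008
Since p ≈ 0.008 < α = 0.025, reject H0; the data support H1.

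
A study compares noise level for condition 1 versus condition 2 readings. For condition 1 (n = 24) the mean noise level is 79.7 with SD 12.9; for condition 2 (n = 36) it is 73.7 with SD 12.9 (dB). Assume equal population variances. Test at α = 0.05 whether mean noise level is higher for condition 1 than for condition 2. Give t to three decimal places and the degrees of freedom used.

t = 1.765, df = 58

Let group 1 = condition 1, group 2 = condition 2. H0: μ_1 = μ_2; H1: μ_1 > μ_2 (two-sample pooled-variance t-test, right-tailed).
s_p² = [(24−1)·12.9² + (36−1)·12.9²]/(24+36−2) = 166.41
t = (79.7 − 73.7)/√[166.41·(1/24 + 1/36)] = 1.765
df = n₁ + n₂ − 2 = 58
p-value = P(T ≥ 1.765) ≈ 0.0414
Since p ≈ 0.0414 < α = 0.05, reject H0; the evidence is statistically significant.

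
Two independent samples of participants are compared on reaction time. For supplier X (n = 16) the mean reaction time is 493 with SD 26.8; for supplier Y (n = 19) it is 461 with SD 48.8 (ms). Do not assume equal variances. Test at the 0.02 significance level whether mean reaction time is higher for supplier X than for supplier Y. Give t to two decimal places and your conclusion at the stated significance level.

Let group 1 = supplier X, group 2 = supplier Y. H0: μ_1 = μ_2; H1: μ_1 > μ_2 (Welch's two-sample t-test, right-tailed).
t = (x̄_1 − x̄_2)/√(s_1²/n_1 + s_2²/n_2) = (493 − 461)/√(26.8²/16 + 48.8²/19) = 2.45
Welch–Satterthwaite df ≈ 28.77
p-value = P(T ≥ 2.45) ≈ 0.010
Since p ≈ 0.010 < α = 0.02, reject H0; the data support H1.

t = 2.45; reject H0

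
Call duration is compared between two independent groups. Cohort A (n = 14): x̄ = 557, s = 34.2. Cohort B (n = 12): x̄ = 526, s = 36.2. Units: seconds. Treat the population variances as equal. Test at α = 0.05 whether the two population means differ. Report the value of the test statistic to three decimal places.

Let group 1 = cohort A, group 2 = cohort B. H0: μ_1 = μ_2; H1: μ_1 ≠ μ_2 (two-sample pooled-variance t-test, two-sided).
s_p² = [(14−1)·34.2² + (12−1)·36.2²]/(14+12−2) = 1234.17
t = (557 − 526)/√[1234.17·(1/14 + 1/12)] = 2.243
df = n₁ + n₂ − 2 = 24
Two-sided p-value ≈ 0.0344
Since p ≈ 0.0344 < α = 0.05, reject H0; the data support H1.

2.243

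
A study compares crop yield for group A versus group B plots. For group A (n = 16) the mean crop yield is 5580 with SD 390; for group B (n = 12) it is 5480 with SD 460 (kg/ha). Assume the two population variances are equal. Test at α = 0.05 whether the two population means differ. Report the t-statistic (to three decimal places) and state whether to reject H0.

t = 0.622; fail to reject H0

Let group 1 = group A, group 2 = group B. H0: μ_1 = μ_2; H1: μ_1 ≠ μ_2 (two-sample pooled-variance t-test, two-sided).
s_p² = [(16−1)·390² + (12−1)·460²]/(16+12−2) = 177273
t = (5580 − 5480)/√[177273·(1/16 + 1/12)] = 0.622
df = n₁ + n₂ − 2 = 26
Two-sided p-value ≈ 0.539
Since p ≈ 0.539 > α = 0.05, fail to reject H0; the data do not provide sufficient evidence against H0.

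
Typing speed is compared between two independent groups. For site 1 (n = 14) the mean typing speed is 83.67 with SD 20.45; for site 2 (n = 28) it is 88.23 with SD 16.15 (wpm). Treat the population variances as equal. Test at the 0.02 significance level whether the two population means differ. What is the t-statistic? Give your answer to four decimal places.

Let group 1 = site 1, group 2 = site 2. H0: μ_1 = μ_2; H1: μ_1 ≠ μ_2 (two-sample pooled-variance t-test, two-sided).
s_p² = [(14−1)·20.45² + (28−1)·16.15²]/(14+28−2) = 311.971
t = (83.67 − 88.23)/√[311.971·(1/14 + 1/28)] = -0.7887
df = n₁ + n₂ − 2 = 40
Two-sided p-value ≈ 0.435
Since p ≈ 0.435 > α = 0.02, fail to reject H0; the evidence is not statistically significant.

-0.7887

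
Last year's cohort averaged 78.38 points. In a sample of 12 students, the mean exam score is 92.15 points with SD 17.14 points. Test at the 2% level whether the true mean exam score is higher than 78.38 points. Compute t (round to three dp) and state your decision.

H0: μ = 78.38; H1: μ > 78.38 (one-sample t-test, right-tailed).
t = (x̄ − μ₀)/(s/√n) = (92.15 − 78.38)/(17.14/√12) = 2.783
df = n − 1 = 11
p-value = P(T ≥ 2.783) ≈ 0.0089
Since p ≈ 0.0089 < α = 0.02, reject H0; the evidence is statistically significant.

t = 2.783; reject H0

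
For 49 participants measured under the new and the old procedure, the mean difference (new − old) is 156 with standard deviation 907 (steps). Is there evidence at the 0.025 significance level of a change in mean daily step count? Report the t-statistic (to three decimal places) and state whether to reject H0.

t = 1.204; fail to reject H0

H0: μ_d = 0; H1: μ_d ≠ 0 (paired t-test on the differences, two-sided).
t = d̄/(s_d/√n) = 156/(907/√49) = 1.204
df = n − 1 = 48
Two-sided p-value ≈ 0.2345
Since p ≈ 0.2345 > α = 0.025, fail to reject H0; the evidence is not statistically significant.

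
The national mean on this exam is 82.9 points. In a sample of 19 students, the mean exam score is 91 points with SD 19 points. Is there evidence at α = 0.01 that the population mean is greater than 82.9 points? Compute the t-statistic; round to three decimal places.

1.858

H0: μ = 82.9; H1: μ > 82.9 (one-sample t-test, right-tailed).
t = (x̄ − μ₀)/(s/√n) = (91 − 82.9)/(19/√19) = 1.858
df = n − 1 = 18
p-value = P(T ≥ 1.858) ≈ 0.040
Since p ≈ 0.040 > α = 0.01, fail to reject H0; the data do not provide sufficient evidence against H0.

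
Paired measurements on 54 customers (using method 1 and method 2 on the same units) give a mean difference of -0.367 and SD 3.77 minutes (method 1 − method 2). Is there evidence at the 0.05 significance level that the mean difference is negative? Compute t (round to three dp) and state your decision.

H0: μ_d = 0; H1: μ_d < 0 (paired t-test on the differences, left-tailed).
t = d̄/(s_d/√n) = -0.367/(3.77/√54) = -0.715
df = n − 1 = 53
p-value = P(T ≤ -0.715) ≈ 0.239
Since p ≈ 0.239 > α = 0.05, fail to reject H0; the data do not provide sufficient evidence against H0.

t = -0.715; fail to reject H0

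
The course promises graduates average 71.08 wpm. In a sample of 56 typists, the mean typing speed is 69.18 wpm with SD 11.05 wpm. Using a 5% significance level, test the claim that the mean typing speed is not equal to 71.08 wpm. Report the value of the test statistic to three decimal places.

-1.287

H0: μ = 71.08; H1: μ ≠ 71.08 (one-sample t-test, two-sided).
t = (x̄ − μ₀)/(s/√n) = (69.18 − 71.08)/(11.05/√56) = -1.287
df = n − 1 = 55
Two-sided p-value ≈ 0.204
Since p ≈ 0.204 > α = 0.05, fail to reject H0; the data do not provide sufficient evidence against H0.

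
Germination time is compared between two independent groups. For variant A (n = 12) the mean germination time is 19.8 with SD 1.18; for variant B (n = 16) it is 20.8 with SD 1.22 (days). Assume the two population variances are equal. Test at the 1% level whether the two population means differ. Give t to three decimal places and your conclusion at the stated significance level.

Let group 1 = variant A, group 2 = variant B. H0: μ_1 = μ_2; H1: μ_1 ≠ μ_2 (two-sample pooled-variance t-test, two-sided).
s_p² = [(12−1)·1.18² + (16−1)·1.22²]/(12+16−2) = 1.44778
t = (19.8 − 20.8)/√[1.44778·(1/12 + 1/16)] = -2.176
df = n₁ + n₂ − 2 = 26
Two-sided p-value ≈ 0.0388
Since p ≈ 0.0388 > α = 0.01, fail to reject H0; the data do not provide sufficient evidence against H0.

t = -2.176; fail to reject H0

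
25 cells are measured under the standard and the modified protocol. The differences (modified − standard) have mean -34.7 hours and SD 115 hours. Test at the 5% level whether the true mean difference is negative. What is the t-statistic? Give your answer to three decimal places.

-1.509

H0: μ_d = 0; H1: μ_d < 0 (paired t-test on the differences, left-tailed).
t = d̄/(s_d/√n) = -34.7/(115/√25) = -1.509
df = n − 1 = 24
p-value = P(T ≤ -1.509) ≈ 0.0722
Since p ≈ 0.0722 > α = 0.05, fail to reject H0; the data do not provide sufficient evidence against H0.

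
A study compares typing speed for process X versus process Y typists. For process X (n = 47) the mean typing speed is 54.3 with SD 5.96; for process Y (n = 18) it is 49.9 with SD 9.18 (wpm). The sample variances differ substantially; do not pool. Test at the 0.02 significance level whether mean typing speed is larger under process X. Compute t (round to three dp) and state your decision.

Let group 1 = process X, group 2 = process Y. H0: μ_1 = μ_2; H1: μ_1 > μ_2 (Welch's two-sample t-test, right-tailed).
t = (x̄_1 − x̄_2)/√(s_1²/n_1 + s_2²/n_2) = (54.3 − 49.9)/√(5.96²/47 + 9.18²/18) = 1.887
Welch–Satterthwaite df ≈ 22.71
p-value = P(T ≥ 1.887) ≈ 0.036
Since p ≈ 0.036 > α = 0.02, fail to reject H0; the evidence is not statistically significant.

t = 1.887; fail to reject H0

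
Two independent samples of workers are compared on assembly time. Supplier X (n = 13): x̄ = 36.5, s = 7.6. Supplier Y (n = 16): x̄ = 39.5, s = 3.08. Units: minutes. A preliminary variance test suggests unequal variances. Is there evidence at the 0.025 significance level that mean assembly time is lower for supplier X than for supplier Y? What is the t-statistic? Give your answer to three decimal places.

Let group 1 = supplier X, group 2 = supplier Y. H0: μ_1 = μ_2; H1: μ_1 < μ_2 (Welch's two-sample t-test, left-tailed).
t = (x̄_1 − x̄_2)/√(s_1²/n_1 + s_2²/n_2) = (36.5 − 39.5)/√(7.6²/13 + 3.08²/16) = -1.337
Welch–Satterthwaite df ≈ 15.20
p-value = P(T ≤ -1.337) ≈ 0.100
Since p ≈ 0.100 > α = 0.025, fail to reject H0; the data do not provide sufficient evidence against H0.

-1.337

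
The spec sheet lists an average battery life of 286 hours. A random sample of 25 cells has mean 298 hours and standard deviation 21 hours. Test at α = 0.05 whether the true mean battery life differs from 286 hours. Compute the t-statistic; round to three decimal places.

2.857

H0: μ = 286; H1: μ ≠ 286 (one-sample t-test, two-sided).
t = (x̄ − μ₀)/(s/√n) = (298 − 286)/(21/√25) = 2.857
df = n − 1 = 24
Two-sided p-value ≈ 0.0087
Since p ≈ 0.0087 < α = 0.05, reject H0; the evidence is statistically significant.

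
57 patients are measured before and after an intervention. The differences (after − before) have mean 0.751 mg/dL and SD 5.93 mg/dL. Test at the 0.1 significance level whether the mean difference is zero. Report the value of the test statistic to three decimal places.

0.956

H0: μ_d = 0; H1: μ_d ≠ 0 (paired t-test on the differences, two-sided).
t = d̄/(s_d/√n) = 0.751/(5.93/√57) = 0.956
df = n − 1 = 56
Two-sided p-value ≈ 0.3431
Since p ≈ 0.3431 > α = 0.1, fail to reject H0; the data do not provide sufficient evidence against H0.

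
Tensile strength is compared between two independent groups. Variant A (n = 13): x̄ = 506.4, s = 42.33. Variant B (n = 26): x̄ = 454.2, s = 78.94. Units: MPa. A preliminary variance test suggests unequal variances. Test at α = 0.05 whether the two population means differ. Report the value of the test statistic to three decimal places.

2.687

Let group 1 = variant A, group 2 = variant B. H0: μ_1 = μ_2; H1: μ_1 ≠ μ_2 (Welch's two-sample t-test, two-sided).
t = (x̄_1 − x̄_2)/√(s_1²/n_1 + s_2²/n_2) = (506.4 − 454.2)/√(42.33²/13 + 78.94²/26) = 2.687
Welch–Satterthwaite df ≈ 36.72
Two-sided p-value ≈ 0.0108
Since p ≈ 0.0108 < α = 0.05, reject H0; the evidence is statistically significant.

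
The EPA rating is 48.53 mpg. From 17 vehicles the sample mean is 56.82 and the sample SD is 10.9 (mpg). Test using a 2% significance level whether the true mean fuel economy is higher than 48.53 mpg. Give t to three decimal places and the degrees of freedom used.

t = 3.136, df = 16

H0: μ = 48.53; H1: μ > 48.53 (one-sample t-test, right-tailed).
t = (x̄ − μ₀)/(s/√n) = (56.82 − 48.53)/(10.9/√17) = 3.136
df = n − 1 = 16
p-value = P(T ≥ 3.136) ≈ 0.0032
Since p ≈ 0.0032 < α = 0.02, reject H0; the evidence is statistically significant.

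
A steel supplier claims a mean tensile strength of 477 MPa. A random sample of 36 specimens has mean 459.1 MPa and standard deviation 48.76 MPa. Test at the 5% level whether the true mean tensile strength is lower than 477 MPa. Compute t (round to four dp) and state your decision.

H0: μ = 477; H1: μ < 477 (one-sample t-test, left-tailed).
t = (x̄ − μ₀)/(s/√n) = (459.1 − 477)/(48.76/√36) = -2.2026
df = n − 1 = 35
p-value = P(T ≤ -2.2026) ≈ 0.017
Since p ≈ 0.017 < α = 0.05, reject H0; the evidence is statistically significant.

t = -2.2026; reject H0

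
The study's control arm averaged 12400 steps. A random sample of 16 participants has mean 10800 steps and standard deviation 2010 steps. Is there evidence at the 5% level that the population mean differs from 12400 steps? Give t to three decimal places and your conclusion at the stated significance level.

H0: μ = 12400; H1: μ ≠ 12400 (one-sample t-test, two-sided).
t = (x̄ − μ₀)/(s/√n) = (10800 − 12400)/(2010/√16) = -3.184
df = n − 1 = 15
Two-sided p-value ≈ 0.006
Since p ≈ 0.006 < α = 0.05, reject H0; the data support H1.

t = -3.184; reject H0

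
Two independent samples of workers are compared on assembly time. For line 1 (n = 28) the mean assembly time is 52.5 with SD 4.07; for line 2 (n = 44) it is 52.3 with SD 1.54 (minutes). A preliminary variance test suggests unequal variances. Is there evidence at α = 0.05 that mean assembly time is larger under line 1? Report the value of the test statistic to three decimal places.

Let group 1 = line 1, group 2 = line 2. H0: μ_1 = μ_2; H1: μ_1 > μ_2 (Welch's two-sample t-test, right-tailed).
t = (x̄_1 − x̄_2)/√(s_1²/n_1 + s_2²/n_2) = (52.5 − 52.3)/√(4.07²/28 + 1.54²/44) = 0.249
Welch–Satterthwaite df ≈ 31.98
p-value = P(T ≥ 0.249) ≈ 0.4025
Since p ≈ 0.4025 > α = 0.05, fail to reject H0; the data do not provide sufficient evidence against H0.

0.249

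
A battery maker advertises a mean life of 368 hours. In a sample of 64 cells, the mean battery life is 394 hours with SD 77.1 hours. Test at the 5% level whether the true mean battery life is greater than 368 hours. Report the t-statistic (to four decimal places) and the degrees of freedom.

t = 2.6978, df = 63

H0: μ = 368; H1: μ > 368 (one-sample t-test, right-tailed).
t = (x̄ − μ₀)/(s/√n) = (394 − 368)/(77.1/√64) = 2.6978
df = n − 1 = 63
p-value = P(T ≥ 2.6978) ≈ 0.0045
Since p ≈ 0.0045 < α = 0.05, reject H0; the data support H1.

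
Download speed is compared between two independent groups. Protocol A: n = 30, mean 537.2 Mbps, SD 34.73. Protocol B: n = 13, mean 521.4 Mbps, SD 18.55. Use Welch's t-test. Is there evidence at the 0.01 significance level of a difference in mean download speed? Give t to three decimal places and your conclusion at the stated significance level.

Let group 1 = protocol A, group 2 = protocol B. H0: μ_1 = μ_2; H1: μ_1 ≠ μ_2 (Welch's two-sample t-test, two-sided).
t = (x̄_1 − x̄_2)/√(s_1²/n_1 + s_2²/n_2) = (537.2 − 521.4)/√(34.73²/30 + 18.55²/13) = 1.935
Welch–Satterthwaite df ≈ 38.95
Two-sided p-value ≈ 0.0603
Since p ≈ 0.0603 > α = 0.01, fail to reject H0; the data do not provide sufficient evidence against H0.

t = 1.935; fail to reject H0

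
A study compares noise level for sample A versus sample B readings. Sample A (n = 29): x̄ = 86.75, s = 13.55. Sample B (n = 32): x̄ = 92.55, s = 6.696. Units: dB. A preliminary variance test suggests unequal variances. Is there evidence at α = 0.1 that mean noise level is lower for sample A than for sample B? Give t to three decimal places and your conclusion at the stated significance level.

Let group 1 = sample A, group 2 = sample B. H0: μ_1 = μ_2; H1: μ_1 < μ_2 (Welch's two-sample t-test, left-tailed).
t = (x̄_1 − x̄_2)/√(s_1²/n_1 + s_2²/n_2) = (86.75 − 92.55)/√(13.55²/29 + 6.696²/32) = -2.086
Welch–Satterthwaite df ≈ 40.00
p-value = P(T ≤ -2.086) ≈ 0.0217
Since p ≈ 0.0217 < α = 0.1, reject H0; the data support H1.

t = -2.086; reject H0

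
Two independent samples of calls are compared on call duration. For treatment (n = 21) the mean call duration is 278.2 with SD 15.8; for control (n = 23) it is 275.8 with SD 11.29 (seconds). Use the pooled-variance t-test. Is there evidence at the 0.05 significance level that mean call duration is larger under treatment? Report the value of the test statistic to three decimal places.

0.584

Let group 1 = treatment, group 2 = control. H0: μ_1 = μ_2; H1: μ_1 > μ_2 (two-sample pooled-variance t-test, right-tailed).
s_p² = [(21−1)·15.8² + (23−1)·11.29²]/(21+23−2) = 185.643
t = (278.2 − 275.8)/√[185.643·(1/21 + 1/23)] = 0.584
df = n₁ + n₂ − 2 = 42
p-value = P(T ≥ 0.584) ≈ 0.2813
Since p ≈ 0.2813 > α = 0.05, fail to reject H0; the evidence is not statistically significant.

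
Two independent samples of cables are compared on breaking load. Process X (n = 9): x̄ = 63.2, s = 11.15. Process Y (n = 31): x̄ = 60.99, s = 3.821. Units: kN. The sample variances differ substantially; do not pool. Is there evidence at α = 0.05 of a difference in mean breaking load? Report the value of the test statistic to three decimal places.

0.585

Let group 1 = process X, group 2 = process Y. H0: μ_1 = μ_2; H1: μ_1 ≠ μ_2 (Welch's two-sample t-test, two-sided).
t = (x̄_1 − x̄_2)/√(s_1²/n_1 + s_2²/n_2) = (63.2 − 60.99)/√(11.15²/9 + 3.821²/31) = 0.585
Welch–Satterthwaite df ≈ 8.55
Two-sided p-value ≈ 0.5738
Since p ≈ 0.5738 > α = 0.05, fail to reject H0; the data do not provide sufficient evidence against H0.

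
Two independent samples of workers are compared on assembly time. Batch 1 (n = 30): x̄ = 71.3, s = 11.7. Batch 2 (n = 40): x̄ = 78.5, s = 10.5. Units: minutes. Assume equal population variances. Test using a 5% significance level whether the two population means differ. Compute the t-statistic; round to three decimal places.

Let group 1 = batch 1, group 2 = batch 2. H0: μ_1 = μ_2; H1: μ_1 ≠ μ_2 (two-sample pooled-variance t-test, two-sided).
s_p² = [(30−1)·11.7² + (40−1)·10.5²]/(30+40−2) = 121.611
t = (71.3 − 78.5)/√[121.611·(1/30 + 1/40)] = -2.703
df = n₁ + n₂ − 2 = 68
Two-sided p-value ≈ 0.009
Since p ≈ 0.009 < α = 0.05, reject H0; the evidence is statistically significant.

-2.703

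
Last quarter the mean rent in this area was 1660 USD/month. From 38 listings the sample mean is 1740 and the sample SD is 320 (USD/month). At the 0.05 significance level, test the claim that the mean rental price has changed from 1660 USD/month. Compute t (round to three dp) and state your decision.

t = 1.541; fail to reject H0

H0: μ = 1660; H1: μ ≠ 1660 (one-sample t-test, two-sided).
t = (x̄ − μ₀)/(s/√n) = (1740 − 1660)/(320/√38) = 1.541
df = n − 1 = 37
Two-sided p-value ≈ 0.132
Since p ≈ 0.132 > α = 0.05, fail to reject H0; the evidence is not statistically significant.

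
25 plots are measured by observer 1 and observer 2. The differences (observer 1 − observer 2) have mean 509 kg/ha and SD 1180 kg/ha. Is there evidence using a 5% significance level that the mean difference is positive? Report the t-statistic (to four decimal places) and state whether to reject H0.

H0: μ_d = 0; H1: μ_d > 0 (paired t-test on the differences, right-tailed).
t = d̄/(s_d/√n) = 509/(1180/√25) = 2.1568
df = n − 1 = 24
p-value = P(T ≥ 2.1568) ≈ 0.0206
Since p ≈ 0.0206 < α = 0.05, reject H0; the data support H1.

t = 2.1568; reject H0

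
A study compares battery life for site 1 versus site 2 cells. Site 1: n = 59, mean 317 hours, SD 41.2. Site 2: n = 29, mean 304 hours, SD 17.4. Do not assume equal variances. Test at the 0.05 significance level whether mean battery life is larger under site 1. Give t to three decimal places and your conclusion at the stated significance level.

t = 2.076; reject H0

Let group 1 = site 1, group 2 = site 2. H0: μ_1 = μ_2; H1: μ_1 > μ_2 (Welch's two-sample t-test, right-tailed).
t = (x̄_1 − x̄_2)/√(s_1²/n_1 + s_2²/n_2) = (317 − 304)/√(41.2²/59 + 17.4²/29) = 2.076
Welch–Satterthwaite df ≈ 84.64
p-value = P(T ≥ 2.076) ≈ 0.0205
Since p ≈ 0.0205 < α = 0.05, reject H0; the data support H1.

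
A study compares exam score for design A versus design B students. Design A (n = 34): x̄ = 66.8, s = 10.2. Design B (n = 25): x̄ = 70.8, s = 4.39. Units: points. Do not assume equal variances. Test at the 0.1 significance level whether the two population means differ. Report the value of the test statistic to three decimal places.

-2.044

Let group 1 = design A, group 2 = design B. H0: μ_1 = μ_2; H1: μ_1 ≠ μ_2 (Welch's two-sample t-test, two-sided).
t = (x̄_1 − x̄_2)/√(s_1²/n_1 + s_2²/n_2) = (66.8 − 70.8)/√(10.2²/34 + 4.39²/25) = -2.044
Welch–Satterthwaite df ≈ 47.57
Two-sided p-value ≈ 0.0465
Since p ≈ 0.0465 < α = 0.1, reject H0; the evidence is statistically significant.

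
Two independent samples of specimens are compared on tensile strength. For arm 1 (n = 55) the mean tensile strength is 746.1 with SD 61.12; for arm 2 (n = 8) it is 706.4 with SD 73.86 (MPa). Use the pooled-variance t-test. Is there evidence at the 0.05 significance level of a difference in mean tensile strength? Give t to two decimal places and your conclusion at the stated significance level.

Let group 1 = arm 1, group 2 = arm 2. H0: μ_1 = μ_2; H1: μ_1 ≠ μ_2 (two-sample pooled-variance t-test, two-sided).
s_p² = [(55−1)·61.12² + (8−1)·73.86²]/(55+8−2) = 3932.99
t = (746.1 − 706.4)/√[3932.99·(1/55 + 1/8)] = 1.67
df = n₁ + n₂ − 2 = 61
Two-sided p-value ≈ 0.099
Since p ≈ 0.099 > α = 0.05, fail to reject H0; the evidence is not statistically significant.

t = 1.67; fail to reject H0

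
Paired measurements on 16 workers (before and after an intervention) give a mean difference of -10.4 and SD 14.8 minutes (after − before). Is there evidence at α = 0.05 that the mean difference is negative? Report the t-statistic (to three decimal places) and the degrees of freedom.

t = -2.811, df = 15

H0: μ_d = 0; H1: μ_d < 0 (paired t-test on the differences, left-tailed).
t = d̄/(s_d/√n) = -10.4/(14.8/√16) = -2.811
df = n − 1 = 15
p-value = P(T ≤ -2.811) ≈ 0.0066
Since p ≈ 0.0066 < α = 0.05, reject H0; the data support H1.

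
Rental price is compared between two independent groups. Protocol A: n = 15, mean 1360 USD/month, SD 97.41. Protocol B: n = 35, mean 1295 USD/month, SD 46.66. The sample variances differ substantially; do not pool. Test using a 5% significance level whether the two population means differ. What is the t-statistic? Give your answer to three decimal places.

Let group 1 = protocol A, group 2 = protocol B. H0: μ_1 = μ_2; H1: μ_1 ≠ μ_2 (Welch's two-sample t-test, two-sided).
t = (x̄_1 − x̄_2)/√(s_1²/n_1 + s_2²/n_2) = (1360 − 1295)/√(97.41²/15 + 46.66²/35) = 2.466
Welch–Satterthwaite df ≈ 16.82
Two-sided p-value ≈ 0.0247
Since p ≈ 0.0247 < α = 0.05, reject H0; the evidence is statistically significant.

2.466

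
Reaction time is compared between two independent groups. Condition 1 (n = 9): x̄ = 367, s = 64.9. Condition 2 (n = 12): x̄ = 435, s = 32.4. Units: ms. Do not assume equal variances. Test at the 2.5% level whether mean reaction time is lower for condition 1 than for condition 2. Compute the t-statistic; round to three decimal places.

-2.885

Let group 1 = condition 1, group 2 = condition 2. H0: μ_1 = μ_2; H1: μ_1 < μ_2 (Welch's two-sample t-test, left-tailed).
t = (x̄_1 − x̄_2)/√(s_1²/n_1 + s_2²/n_2) = (367 − 435)/√(64.9²/9 + 32.4²/12) = -2.885
Welch–Satterthwaite df ≈ 10.99
p-value = P(T ≤ -2.885) ≈ 0.0074
Since p ≈ 0.0074 < α = 0.025, reject H0; the data support H1.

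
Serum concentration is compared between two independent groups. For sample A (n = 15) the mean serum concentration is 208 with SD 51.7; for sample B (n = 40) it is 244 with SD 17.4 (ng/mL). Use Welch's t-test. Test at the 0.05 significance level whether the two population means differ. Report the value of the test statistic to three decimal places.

Let group 1 = sample A, group 2 = sample B. H0: μ_1 = μ_2; H1: μ_1 ≠ μ_2 (Welch's two-sample t-test, two-sided).
t = (x̄_1 − x̄_2)/√(s_1²/n_1 + s_2²/n_2) = (208 − 244)/√(51.7²/15 + 17.4²/40) = -2.641
Welch–Satterthwaite df ≈ 15.20
Two-sided p-value ≈ 0.0184
Since p ≈ 0.0184 < α = 0.05, reject H0; the evidence is statistically significant.

-2.641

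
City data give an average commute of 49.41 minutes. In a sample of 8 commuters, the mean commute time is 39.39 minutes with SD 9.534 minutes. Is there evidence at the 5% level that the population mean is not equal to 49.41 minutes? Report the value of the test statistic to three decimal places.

H0: μ = 49.41; H1: μ ≠ 49.41 (one-sample t-test, two-sided).
t = (x̄ − μ₀)/(s/√n) = (39.39 − 49.41)/(9.534/√8) = -2.973
df = n − 1 = 7
Two-sided p-value ≈ 0.021
Since p ≈ 0.021 < α = 0.05, reject H0; the data support H1.

-2.973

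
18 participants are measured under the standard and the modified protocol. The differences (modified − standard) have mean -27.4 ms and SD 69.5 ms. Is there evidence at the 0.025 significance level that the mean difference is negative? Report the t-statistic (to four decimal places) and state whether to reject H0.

t = -1.6726; fail to reject H0

H0: μ_d = 0; H1: μ_d < 0 (paired t-test on the differences, left-tailed).
t = d̄/(s_d/√n) = -27.4/(69.5/√18) = -1.6726
df = n − 1 = 17
p-value = P(T ≤ -1.6726) ≈ 0.0563
Since p ≈ 0.0563 > α = 0.025, fail to reject H0; the evidence is not statistically significant.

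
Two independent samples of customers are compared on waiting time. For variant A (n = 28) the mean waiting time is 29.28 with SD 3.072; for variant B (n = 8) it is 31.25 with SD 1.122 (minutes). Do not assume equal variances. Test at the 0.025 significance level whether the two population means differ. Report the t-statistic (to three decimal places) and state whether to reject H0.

t = -2.802; reject H0

Let group 1 = variant A, group 2 = variant B. H0: μ_1 = μ_2; H1: μ_1 ≠ μ_2 (Welch's two-sample t-test, two-sided).
t = (x̄_1 − x̄_2)/√(s_1²/n_1 + s_2²/n_2) = (29.28 − 31.25)/√(3.072²/28 + 1.122²/8) = -2.802
Welch–Satterthwaite df ≈ 31.56
Two-sided p-value ≈ 0.0086
Since p ≈ 0.0086 < α = 0.025, reject H0; the evidence is statistically significant.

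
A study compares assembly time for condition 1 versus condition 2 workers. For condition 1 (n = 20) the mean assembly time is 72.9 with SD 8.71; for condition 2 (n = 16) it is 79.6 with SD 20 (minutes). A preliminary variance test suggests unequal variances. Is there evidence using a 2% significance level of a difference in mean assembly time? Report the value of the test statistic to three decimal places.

-1.249

Let group 1 = condition 1, group 2 = condition 2. H0: μ_1 = μ_2; H1: μ_1 ≠ μ_2 (Welch's two-sample t-test, two-sided).
t = (x̄_1 − x̄_2)/√(s_1²/n_1 + s_2²/n_2) = (72.9 − 79.6)/√(8.71²/20 + 20²/16) = -1.249
Welch–Satterthwaite df ≈ 19.54
Two-sided p-value ≈ 0.2266
Since p ≈ 0.2266 > α = 0.02, fail to reject H0; the data do not provide sufficient evidence against H0.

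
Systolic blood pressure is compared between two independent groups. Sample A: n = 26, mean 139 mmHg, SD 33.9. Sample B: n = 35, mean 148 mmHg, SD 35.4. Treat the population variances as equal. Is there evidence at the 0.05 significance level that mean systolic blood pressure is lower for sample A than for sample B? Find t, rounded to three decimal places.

-1.000

Let group 1 = sample A, group 2 = sample B. H0: μ_1 = μ_2; H1: μ_1 < μ_2 (two-sample pooled-variance t-test, left-tailed).
s_p² = [(26−1)·33.9² + (35−1)·35.4²]/(26+35−2) = 1209.11
t = (139 − 148)/√[1209.11·(1/26 + 1/35)] = -1.000
df = n₁ + n₂ − 2 = 59
p-value = P(T ≤ -1.000) ≈ 0.1608
Since p ≈ 0.1608 > α = 0.05, fail to reject H0; the evidence is not statistically significant.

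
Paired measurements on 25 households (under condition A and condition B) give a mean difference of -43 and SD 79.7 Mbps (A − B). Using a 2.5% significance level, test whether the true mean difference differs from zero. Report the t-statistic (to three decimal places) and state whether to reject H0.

H0: μ_d = 0; H1: μ_d ≠ 0 (paired t-test on the differences, two-sided).
t = d̄/(s_d/√n) = -43/(79.7/√25) = -2.698
df = n − 1 = 24
Two-sided p-value ≈ 0.0126
Since p ≈ 0.0126 < α = 0.025, reject H0; the evidence is statistically significant.

t = -2.698; reject H0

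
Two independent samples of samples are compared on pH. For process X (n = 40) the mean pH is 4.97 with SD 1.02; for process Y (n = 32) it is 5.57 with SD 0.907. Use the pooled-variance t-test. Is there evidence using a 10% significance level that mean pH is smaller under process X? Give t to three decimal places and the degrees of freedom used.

t = -2.604, df = 70

Let group 1 = process X, group 2 = process Y. H0: μ_1 = μ_2; H1: μ_1 < μ_2 (two-sample pooled-variance t-test, left-tailed).
s_p² = [(40−1)·1.02² + (32−1)·0.907²]/(40+32−2) = 0.943967
t = (4.97 − 5.57)/√[0.943967·(1/40 + 1/32)] = -2.604
df = n₁ + n₂ − 2 = 70
p-value = P(T ≤ -2.604) ≈ 0.006
Since p ≈ 0.006 < α = 0.1, reject H0; the evidence is statistically significant.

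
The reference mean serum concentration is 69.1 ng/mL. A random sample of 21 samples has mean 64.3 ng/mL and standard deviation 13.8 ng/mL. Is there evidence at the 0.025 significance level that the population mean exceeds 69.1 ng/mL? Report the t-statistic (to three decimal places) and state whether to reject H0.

t = -1.594; fail to reject H0

H0: μ = 69.1; H1: μ > 69.1 (one-sample t-test, right-tailed).
t = (x̄ − μ₀)/(s/√n) = (64.3 − 69.1)/(13.8/√21) = -1.594
df = n − 1 = 20
p-value = P(T ≥ -1.594) ≈ 0.9367
Since p ≈ 0.9367 > α = 0.025, fail to reject H0; the evidence is not statistically significant.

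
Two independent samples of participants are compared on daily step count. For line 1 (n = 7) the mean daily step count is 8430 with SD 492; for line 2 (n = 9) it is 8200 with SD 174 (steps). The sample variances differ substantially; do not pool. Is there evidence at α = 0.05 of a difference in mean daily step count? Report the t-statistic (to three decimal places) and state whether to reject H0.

Let group 1 = line 1, group 2 = line 2. H0: μ_1 = μ_2; H1: μ_1 ≠ μ_2 (Welch's two-sample t-test, two-sided).
t = (x̄_1 − x̄_2)/√(s_1²/n_1 + s_2²/n_2) = (8430 − 8200)/√(492²/7 + 174²/9) = 1.181
Welch–Satterthwaite df ≈ 7.17
Two-sided p-value ≈ 0.2754
Since p ≈ 0.2754 > α = 0.05, fail to reject H0; the evidence is not statistically significant.

t = 1.181; fail to reject H0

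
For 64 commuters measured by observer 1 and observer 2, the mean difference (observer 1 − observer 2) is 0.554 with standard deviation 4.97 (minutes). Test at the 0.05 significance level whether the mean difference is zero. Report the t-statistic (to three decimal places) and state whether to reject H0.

t = 0.892; fail to reject H0

H0: μ_d = 0; H1: μ_d ≠ 0 (paired t-test on the differences, two-sided).
t = d̄/(s_d/√n) = 0.554/(4.97/√64) = 0.892
df = n − 1 = 63
Two-sided p-value ≈ 0.376
Since p ≈ 0.376 > α = 0.05, fail to reject H0; the evidence is not statistically significant.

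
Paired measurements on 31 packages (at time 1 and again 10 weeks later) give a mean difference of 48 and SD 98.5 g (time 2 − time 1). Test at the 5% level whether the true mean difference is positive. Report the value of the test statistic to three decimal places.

2.713

H0: μ_d = 0; H1: μ_d > 0 (paired t-test on the differences, right-tailed).
t = d̄/(s_d/√n) = 48/(98.5/√31) = 2.713
df = n − 1 = 30
p-value = P(T ≥ 2.713) ≈ 0.005
Since p ≈ 0.005 < α = 0.05, reject H0; the evidence is statistically significant.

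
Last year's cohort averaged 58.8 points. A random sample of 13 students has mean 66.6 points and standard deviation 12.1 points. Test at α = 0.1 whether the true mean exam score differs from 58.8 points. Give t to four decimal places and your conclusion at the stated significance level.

H0: μ = 58.8; H1: μ ≠ 58.8 (one-sample t-test, two-sided).
t = (x̄ − μ₀)/(s/√n) = (66.6 − 58.8)/(12.1/√13) = 2.3242
df = n − 1 = 12
Two-sided p-value ≈ 0.0385
Since p ≈ 0.0385 < α = 0.1, reject H0; the data support H1.

t = 2.3242; reject H0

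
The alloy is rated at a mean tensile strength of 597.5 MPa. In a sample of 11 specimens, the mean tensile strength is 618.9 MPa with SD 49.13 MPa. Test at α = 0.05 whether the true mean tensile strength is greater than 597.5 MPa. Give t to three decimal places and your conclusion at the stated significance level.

t = 1.445; fail to reject H0

H0: μ = 597.5; H1: μ > 597.5 (one-sample t-test, right-tailed).
t = (x̄ − μ₀)/(s/√n) = (618.9 − 597.5)/(49.13/√11) = 1.445
df = n − 1 = 10
p-value = P(T ≥ 1.445) ≈ 0.0896
Since p ≈ 0.0896 > α = 0.05, fail to reject H0; the evidence is not statistically significant.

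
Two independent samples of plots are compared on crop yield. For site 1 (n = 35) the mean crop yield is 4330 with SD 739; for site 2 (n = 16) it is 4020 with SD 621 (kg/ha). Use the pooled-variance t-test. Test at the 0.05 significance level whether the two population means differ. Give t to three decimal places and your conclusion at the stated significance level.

t = 1.457; fail to reject H0

Let group 1 = site 1, group 2 = site 2. H0: μ_1 = μ_2; H1: μ_1 ≠ μ_2 (two-sample pooled-variance t-test, two-sided).
s_p² = [(35−1)·739² + (16−1)·621²]/(35+16−2) = 496994
t = (4330 − 4020)/√[496994·(1/35 + 1/16)] = 1.457
df = n₁ + n₂ − 2 = 49
Two-sided p-value ≈ 0.151
Since p ≈ 0.151 > α = 0.05, fail to reject H0; the data do not provide sufficient evidence against H0.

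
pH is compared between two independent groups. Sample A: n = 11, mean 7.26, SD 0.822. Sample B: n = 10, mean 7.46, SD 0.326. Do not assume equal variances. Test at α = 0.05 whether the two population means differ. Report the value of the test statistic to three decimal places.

-0.745

Let group 1 = sample A, group 2 = sample B. H0: μ_1 = μ_2; H1: μ_1 ≠ μ_2 (Welch's two-sample t-test, two-sided).
t = (x̄_1 − x̄_2)/√(s_1²/n_1 + s_2²/n_2) = (7.26 − 7.46)/√(0.822²/11 + 0.326²/10) = -0.745
Welch–Satterthwaite df ≈ 13.32
Two-sided p-value ≈ 0.4692
Since p ≈ 0.4692 > α = 0.05, fail to reject H0; the evidence is not statistically significant.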